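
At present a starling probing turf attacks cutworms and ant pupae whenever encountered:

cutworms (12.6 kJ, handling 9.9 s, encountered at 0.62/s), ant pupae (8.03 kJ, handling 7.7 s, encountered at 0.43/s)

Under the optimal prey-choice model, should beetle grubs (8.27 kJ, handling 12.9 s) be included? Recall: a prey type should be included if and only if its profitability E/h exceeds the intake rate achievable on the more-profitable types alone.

Intake rate on the current diet: R = (0.62×12.6 + 0.43×8.03) / (1 + 0.62×9.9 + 0.43×7.7) = 11.26/10.45 = 1.078 kJ/s.
beetle grubs: E/h = 8.27/12.9 = 0.6411 kJ/s.
Since 0.6411 < R, time spent handling beetle grubs is better spent searching.

No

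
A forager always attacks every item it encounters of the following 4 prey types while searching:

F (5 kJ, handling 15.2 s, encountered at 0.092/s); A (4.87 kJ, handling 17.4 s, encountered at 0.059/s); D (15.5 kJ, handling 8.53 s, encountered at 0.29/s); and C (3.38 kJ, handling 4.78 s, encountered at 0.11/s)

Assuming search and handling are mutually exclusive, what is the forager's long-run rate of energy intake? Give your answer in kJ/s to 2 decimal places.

R = (0.092×5 + 0.059×4.87 + 0.29×15.5 + 0.11×3.38) / (1 + 0.092×15.2 + 0.059×17.4 + 0.29×8.53 + 0.11×4.78) = 5.614/6.424 = 0.8739 kJ/s.

0.87 kJ/s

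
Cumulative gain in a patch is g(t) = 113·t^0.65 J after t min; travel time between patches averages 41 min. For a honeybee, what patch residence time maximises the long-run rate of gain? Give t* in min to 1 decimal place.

Optimal t* satisfies g'(t*) = g(t*)/(T + t*).
g'(t) = 0.65·113·t^-0.35. Setting 0.65·113·t^-0.35 = 113·t^0.65/(41+t) gives 0.65(41+t) = t, so 0.35·t = 0.65×41.
t* = 0.65×41/0.35 = 76.14 min.

76.1 min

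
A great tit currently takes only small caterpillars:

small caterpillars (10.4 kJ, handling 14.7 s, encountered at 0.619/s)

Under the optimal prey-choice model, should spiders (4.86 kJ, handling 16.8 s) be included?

On small caterpillars alone, R = ΣλE/(1+Σλh) = 6.438/10.1 = 0.6374 kJ/s.
Profitability of spiders: 4.86/16.8 = 0.2893 kJ/s.
0.2893 < 0.6374, so adding spiders would lower the average — exclude it.

No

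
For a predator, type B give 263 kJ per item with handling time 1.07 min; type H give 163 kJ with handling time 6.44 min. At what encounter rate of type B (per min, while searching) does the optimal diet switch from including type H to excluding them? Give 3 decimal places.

Drop type H once their profitability E₂/h₂ falls below the rate achievable on type B alone: E₂/h₂ = λE₁/(1 + λh₁).
Solve for λ: λE₁h₂ = E₂(1 + λh₁) → λ(E₁h₂ − E₂h₁) = E₂ → λ = E₂/(E₁h₂ − E₂h₁).
λ = 163/(263×6.44 − 163×1.07) = 163/1519 = 0.1073 per min.

0.107 per min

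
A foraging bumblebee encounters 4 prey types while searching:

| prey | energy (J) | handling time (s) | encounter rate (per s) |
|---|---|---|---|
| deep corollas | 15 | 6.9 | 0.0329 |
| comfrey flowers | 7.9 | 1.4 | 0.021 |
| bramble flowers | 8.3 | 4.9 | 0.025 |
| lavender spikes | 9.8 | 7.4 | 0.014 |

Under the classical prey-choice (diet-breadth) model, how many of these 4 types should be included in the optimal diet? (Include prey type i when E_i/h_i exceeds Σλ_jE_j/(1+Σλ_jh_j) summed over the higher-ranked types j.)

E/h in descending order: comfrey flowers 5.64, deep corollas 2.17, bramble flowers 1.69, lavender spikes 1.32 J/s. The optimal diet is the largest prefix of this list for which every included type satisfies E_i/h_i > R on the types above it.
Rate on top 1: 0.1612. deep corollas: 2.17 > 0.1612 → include.
Rate on top 2: 0.5248. bramble flowers: 1.69 > 0.5248 → include.
Rate on top 3: 0.6287. lavender spikes: 1.32 > 0.6287 → include.
Optimal diet: comfrey flowers, deep corollas, bramble flowers, lavender spikes — 4 of 4 types.

4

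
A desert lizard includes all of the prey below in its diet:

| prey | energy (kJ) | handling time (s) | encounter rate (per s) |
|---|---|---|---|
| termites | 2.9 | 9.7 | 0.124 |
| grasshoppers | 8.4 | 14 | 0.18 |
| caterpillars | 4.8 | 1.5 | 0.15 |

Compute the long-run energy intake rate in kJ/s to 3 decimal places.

0.524 kJ/s

Energy encountered per unit search time: 0.124×2.9 + 0.18×8.4 + 0.15×4.8 = 2.592 kJ/s.
Handling time per unit search time: 0.124×9.7 + 0.18×14 + 0.15×1.5 = 3.948.
Rate = 2.592/(1 + 3.948) = 0.5238 kJ/s.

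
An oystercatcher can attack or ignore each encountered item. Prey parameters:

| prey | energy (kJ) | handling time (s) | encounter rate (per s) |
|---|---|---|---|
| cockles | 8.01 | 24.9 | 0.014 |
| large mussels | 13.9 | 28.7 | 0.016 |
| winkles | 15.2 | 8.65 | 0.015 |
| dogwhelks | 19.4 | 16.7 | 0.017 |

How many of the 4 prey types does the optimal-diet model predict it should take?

Rank by E/h (kJ/s): winkles 1.76, dogwhelks 1.16, large mussels 0.484, cockles 0.322. Include each in turn until the next type's E/h falls below the running intake rate.
Rate on top 1: 0.2018. dogwhelks: 1.16 > 0.2018 → include.
Rate on top 2: 0.3946. large mussels: 0.484 > 0.3946 → include.
Rate on top 3: 0.4166. cockles: 0.322 < 0.4166 → exclude; stop.
Optimal diet: winkles, dogwhelks, large mussels — 3 of 4 types.

3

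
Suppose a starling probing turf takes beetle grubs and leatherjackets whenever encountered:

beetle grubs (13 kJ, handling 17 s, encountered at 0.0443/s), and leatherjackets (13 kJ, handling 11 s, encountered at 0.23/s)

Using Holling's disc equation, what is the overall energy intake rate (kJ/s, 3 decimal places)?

0.833 kJ/s

R = Σλ_iE_i / (1 + Σλ_ih_i)
Numerator: 0.0443×13 + 0.23×13 = 3.566
Denominator: 1 + 0.0443×17 + 0.23×11 = 4.283
R = 3.566/4.283 = 0.8326 kJ/s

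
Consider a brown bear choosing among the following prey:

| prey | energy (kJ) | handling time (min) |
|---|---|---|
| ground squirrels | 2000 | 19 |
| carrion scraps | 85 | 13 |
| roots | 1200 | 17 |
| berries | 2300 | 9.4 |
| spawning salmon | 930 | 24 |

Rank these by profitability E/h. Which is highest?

berries

In descending order of E/h:
berries: 2300/9.4 = 245 kJ/min
ground squirrels: 2000/19 = 105 kJ/min
roots: 1200/17 = 70.6 kJ/min
spawning salmon: 930/24 = 38.8 kJ/min
carrion scraps: 85/13 = 6.54 kJ/min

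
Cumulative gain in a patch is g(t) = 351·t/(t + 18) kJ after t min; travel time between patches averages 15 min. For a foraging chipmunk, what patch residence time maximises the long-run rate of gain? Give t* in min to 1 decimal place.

16.4 min

Optimal t* satisfies g'(t*) = g(t*)/(T + t*).
g'(t) = 351·18/(t + 18)². Setting 351·18/(t+18)² = 351t/[(t+18)(15+t)] gives 18(15+t) = t(t+18), so t² = 18×15 = 270.
t* = √270 = 16.43 min.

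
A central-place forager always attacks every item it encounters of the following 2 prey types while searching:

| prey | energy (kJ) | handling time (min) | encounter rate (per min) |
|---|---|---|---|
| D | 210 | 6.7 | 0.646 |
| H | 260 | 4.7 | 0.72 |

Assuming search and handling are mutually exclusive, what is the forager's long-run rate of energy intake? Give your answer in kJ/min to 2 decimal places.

R = Σλ_iE_i / (1 + Σλ_ih_i)
Numerator: 0.646×210 + 0.72×260 = 322.9
Denominator: 1 + 0.646×6.7 + 0.72×4.7 = 8.712
R = 322.9/8.712 = 37.06 kJ/min

37.06 kJ/min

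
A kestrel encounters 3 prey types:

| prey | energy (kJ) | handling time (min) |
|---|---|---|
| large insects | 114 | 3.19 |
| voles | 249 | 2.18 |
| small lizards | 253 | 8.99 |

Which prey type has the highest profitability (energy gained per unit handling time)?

voles

Profitability E/h (kJ/min): large insects = 114/3.19 = 35.7, voles = 249/2.18 = 114, small lizards = 253/8.99 = 28.1.
Ranked: voles > large insects > small lizards.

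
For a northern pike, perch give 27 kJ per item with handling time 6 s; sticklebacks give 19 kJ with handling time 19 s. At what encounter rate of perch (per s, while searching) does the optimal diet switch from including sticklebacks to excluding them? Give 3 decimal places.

Drop sticklebacks once their profitability E₂/h₂ falls below the rate achievable on perch alone: E₂/h₂ = λE₁/(1 + λh₁).
Solve for λ: λE₁h₂ = E₂(1 + λh₁) → λ(E₁h₂ − E₂h₁) = E₂ → λ = E₂/(E₁h₂ − E₂h₁).
λ = 19/(27×19 − 19×6) = 19/399 = 0.04762 per s.

0.048 per s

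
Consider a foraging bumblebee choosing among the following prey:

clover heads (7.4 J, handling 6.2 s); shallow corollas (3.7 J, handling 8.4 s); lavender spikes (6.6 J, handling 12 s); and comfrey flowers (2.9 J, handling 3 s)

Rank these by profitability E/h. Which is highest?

clover heads

In descending order of E/h:
clover heads: 7.4/6.2 = 1.19 J/s
comfrey flowers: 2.9/3 = 0.967 J/s
lavender spikes: 6.6/12 = 0.55 J/s
shallow corollas: 3.7/8.4 = 0.44 J/s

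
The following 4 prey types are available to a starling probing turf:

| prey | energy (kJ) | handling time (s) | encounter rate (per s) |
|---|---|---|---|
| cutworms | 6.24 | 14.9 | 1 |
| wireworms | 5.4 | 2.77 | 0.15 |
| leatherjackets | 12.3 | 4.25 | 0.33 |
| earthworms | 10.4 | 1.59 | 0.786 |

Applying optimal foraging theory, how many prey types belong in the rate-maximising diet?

Profitabilities (E/h, kJ/s): earthworms 6.54, leatherjackets 2.89, wireworms 1.95, cutworms 0.419. Add prey in this order while the next type's profitability exceeds the intake rate on those already taken.
Rate on top 1: 3.633. leatherjackets: 2.89 < 3.633 → exclude; stop.
Optimal diet: earthworms — 1 of 4 types.

1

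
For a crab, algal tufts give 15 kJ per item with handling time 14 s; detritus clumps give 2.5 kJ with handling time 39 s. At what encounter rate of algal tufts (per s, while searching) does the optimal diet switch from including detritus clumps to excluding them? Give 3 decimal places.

0.005 per s

At the threshold, the rate on algal tufts alone equals the profitability of detritus clumps: λ·15/(1 + λ·14) = 2.5/39 = 0.0641.
Rearranging, λ(15 − 0.0641×14) = 0.0641, so λ = 0.0641/14.1 = 0.004545 per s.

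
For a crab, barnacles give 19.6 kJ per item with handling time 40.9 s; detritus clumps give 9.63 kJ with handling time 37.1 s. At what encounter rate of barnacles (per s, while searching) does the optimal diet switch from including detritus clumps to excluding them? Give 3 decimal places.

At the threshold, the rate on barnacles alone equals the profitability of detritus clumps: λ·19.6/(1 + λ·40.9) = 9.63/37.1 = 0.2596.
Rearranging, λ(19.6 − 0.2596×40.9) = 0.2596, so λ = 0.2596/8.984 = 0.02889 per s.

0.029 per s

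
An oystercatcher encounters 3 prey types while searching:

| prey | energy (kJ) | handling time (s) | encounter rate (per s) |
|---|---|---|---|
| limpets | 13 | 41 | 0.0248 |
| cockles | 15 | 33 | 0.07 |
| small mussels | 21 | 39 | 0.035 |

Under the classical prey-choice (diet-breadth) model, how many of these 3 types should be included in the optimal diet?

2

Profitabilities (E/h, kJ/s): small mussels 0.538, cockles 0.455, limpets 0.317. Add prey in this order while the next type's profitability exceeds the intake rate on those already taken.
Rate on top 1: 0.3108. cockles: 0.455 > 0.3108 → include.
Rate on top 2: 0.3818. limpets: 0.317 < 0.3818 → exclude; stop.
Optimal diet: small mussels, cockles — 2 of 3 types.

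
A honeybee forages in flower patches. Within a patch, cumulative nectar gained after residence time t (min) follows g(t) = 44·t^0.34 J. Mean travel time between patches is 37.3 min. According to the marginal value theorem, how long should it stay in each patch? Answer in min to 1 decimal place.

Maximise g(t)/(T+t): set derivative to zero → g'(t)(T+t) = g(t).
g'(t) = 0.34·44·t^-0.66. Setting 0.34·44·t^-0.66 = 44·t^0.34/(37.3+t) gives 0.34(37.3+t) = t, so 0.66·t = 0.34×37.3.
t* = 0.34×37.3/0.66 = 19.22 min.

19.2 min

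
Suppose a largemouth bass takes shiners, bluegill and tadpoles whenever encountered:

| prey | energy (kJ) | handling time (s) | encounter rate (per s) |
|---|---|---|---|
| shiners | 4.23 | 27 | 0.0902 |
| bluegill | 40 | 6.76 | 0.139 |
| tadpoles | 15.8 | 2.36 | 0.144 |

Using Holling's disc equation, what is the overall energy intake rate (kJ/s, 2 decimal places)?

R = (0.0902×4.23 + 0.139×40 + 0.144×15.8) / (1 + 0.0902×27 + 0.139×6.76 + 0.144×2.36) = 8.217/4.715 = 1.743 kJ/s.

1.74 kJ/s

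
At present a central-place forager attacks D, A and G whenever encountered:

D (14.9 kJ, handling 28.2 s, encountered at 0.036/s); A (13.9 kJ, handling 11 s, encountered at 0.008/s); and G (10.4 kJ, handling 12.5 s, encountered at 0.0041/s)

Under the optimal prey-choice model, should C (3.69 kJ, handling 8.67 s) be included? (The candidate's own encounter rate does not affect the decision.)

Current rate: (0.036×14.9 + 0.008×13.9 + 0.0041×10.4)/(1 + 0.036×28.2 + 0.008×11 + 0.0041×12.5) = 0.3204 kJ/s.
Profitability of C: 3.69/8.67 = 0.4256 kJ/s.
0.4256 > 0.3204, so adding C raises the average — include it.

Yes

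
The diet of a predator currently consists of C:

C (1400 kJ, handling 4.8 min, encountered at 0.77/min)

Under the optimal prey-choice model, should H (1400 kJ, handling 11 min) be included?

No

On C alone, R = ΣλE/(1+Σλh) = 1078/4.696 = 229.6 kJ/min.
H: E/h = 1400/11 = 127.3 kJ/min.
Since 127.3 < R, time spent handling H is better spent searching.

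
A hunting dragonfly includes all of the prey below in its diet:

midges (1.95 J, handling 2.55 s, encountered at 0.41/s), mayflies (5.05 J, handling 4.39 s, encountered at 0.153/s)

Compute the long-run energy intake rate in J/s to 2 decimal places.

0.58 J/s

Energy encountered per unit search time: 0.41×1.95 + 0.153×5.05 = 1.572 J/s.
Handling time per unit search time: 0.41×2.55 + 0.153×4.39 = 1.717.
Rate = 1.572/(1 + 1.717) = 0.5786 J/s.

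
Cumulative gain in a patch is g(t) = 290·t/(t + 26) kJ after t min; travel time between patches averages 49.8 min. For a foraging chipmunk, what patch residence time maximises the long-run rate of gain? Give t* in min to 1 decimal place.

Maximise g(t)/(T+t): set derivative to zero → g'(t)(T+t) = g(t).
g'(t) = 290·26/(t + 26)². Setting 290·26/(t+26)² = 290t/[(t+26)(49.8+t)] gives 26(49.8+t) = t(t+26), so t² = 26×49.8 = 1295.
t* = √1295 = 35.98 min.

36.0 min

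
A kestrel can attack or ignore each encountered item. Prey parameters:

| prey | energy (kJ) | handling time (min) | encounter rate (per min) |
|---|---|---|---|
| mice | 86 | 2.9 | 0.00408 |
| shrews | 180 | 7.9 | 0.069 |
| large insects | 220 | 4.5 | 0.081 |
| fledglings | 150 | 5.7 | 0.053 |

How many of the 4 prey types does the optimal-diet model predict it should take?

Rank by E/h (kJ/min): large insects 48.9, mice 29.7, fledglings 26.3, shrews 22.8. Include each in turn until the next type's E/h falls below the running intake rate.
Rate on top 1: 13.06. mice: 29.7 > 13.06 → include.
Rate on top 2: 13.2. fledglings: 26.3 > 13.2 → include.
Rate on top 3: 15.56. shrews: 22.8 > 15.56 → include.
Optimal diet: large insects, mice, fledglings, shrews — 4 of 4 types.

4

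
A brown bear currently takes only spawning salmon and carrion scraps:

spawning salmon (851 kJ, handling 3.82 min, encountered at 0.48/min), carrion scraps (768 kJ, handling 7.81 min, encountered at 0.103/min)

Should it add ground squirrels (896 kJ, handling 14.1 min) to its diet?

Current rate: (0.48×851 + 0.103×768)/(1 + 0.48×3.82 + 0.103×7.81) = 134 kJ/min.
Profitability of ground squirrels: 896/14.1 = 63.55 kJ/min.
Since 63.55 < R, time spent handling ground squirrels is better spent searching.

No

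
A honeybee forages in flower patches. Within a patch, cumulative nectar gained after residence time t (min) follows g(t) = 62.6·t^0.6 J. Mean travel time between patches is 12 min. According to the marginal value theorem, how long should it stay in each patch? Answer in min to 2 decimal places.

18.00 min

Optimal t* satisfies g'(t*) = g(t*)/(T + t*).
g'(t) = 0.6·62.6·t^-0.4. Setting 0.6·62.6·t^-0.4 = 62.6·t^0.6/(12+t) gives 0.6(12+t) = t, so 0.40·t = 0.6×12.
t* = 0.6×12/0.40 = 18 min.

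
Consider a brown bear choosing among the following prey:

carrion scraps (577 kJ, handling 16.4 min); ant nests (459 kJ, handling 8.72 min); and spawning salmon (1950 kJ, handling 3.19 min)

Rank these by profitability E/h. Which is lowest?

In descending order of E/h:
spawning salmon: 1950/3.19 = 611 kJ/min
ant nests: 459/8.72 = 52.6 kJ/min
carrion scraps: 577/16.4 = 35.2 kJ/min

carrion scraps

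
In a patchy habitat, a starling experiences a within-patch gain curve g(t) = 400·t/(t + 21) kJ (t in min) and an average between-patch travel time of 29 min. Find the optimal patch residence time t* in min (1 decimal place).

24.7 min

Maximise g(t)/(T+t): set derivative to zero → g'(t)(T+t) = g(t).
g'(t) = 400·21/(t + 21)². Setting 400·21/(t+21)² = 400t/[(t+21)(29+t)] gives 21(29+t) = t(t+21), so t² = 21×29 = 609.
t* = √609 = 24.68 min.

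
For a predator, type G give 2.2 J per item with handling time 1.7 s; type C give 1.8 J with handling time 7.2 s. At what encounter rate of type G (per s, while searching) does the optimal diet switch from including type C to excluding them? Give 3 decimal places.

Drop type C once their profitability E₂/h₂ falls below the rate achievable on type G alone: E₂/h₂ = λE₁/(1 + λh₁).
Solve for λ: λE₁h₂ = E₂(1 + λh₁) → λ(E₁h₂ − E₂h₁) = E₂ → λ = E₂/(E₁h₂ − E₂h₁).
λ = 1.8/(2.2×7.2 − 1.8×1.7) = 1.8/12.78 = 0.1408 per s.

0.141 per s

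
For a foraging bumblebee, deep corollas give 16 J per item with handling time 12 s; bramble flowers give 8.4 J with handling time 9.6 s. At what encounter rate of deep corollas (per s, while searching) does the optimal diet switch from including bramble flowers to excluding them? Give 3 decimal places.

0.159 per s

Drop bramble flowers once their profitability E₂/h₂ falls below the rate achievable on deep corollas alone: E₂/h₂ = λE₁/(1 + λh₁).
Solve for λ: λE₁h₂ = E₂(1 + λh₁) → λ(E₁h₂ − E₂h₁) = E₂ → λ = E₂/(E₁h₂ − E₂h₁).
λ = 8.4/(16×9.6 − 8.4×12) = 8.4/52.8 = 0.1591 per s.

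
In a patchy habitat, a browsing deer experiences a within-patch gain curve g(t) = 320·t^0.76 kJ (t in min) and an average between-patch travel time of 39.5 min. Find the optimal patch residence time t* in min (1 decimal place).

125.1 min

Maximise g(t)/(T+t): set derivative to zero → g'(t)(T+t) = g(t).
g'(t) = 0.76·320·t^-0.24. Setting 0.76·320·t^-0.24 = 320·t^0.76/(39.5+t) gives 0.76(39.5+t) = t, so 0.24·t = 0.76×39.5.
t* = 0.76×39.5/0.24 = 125.1 min.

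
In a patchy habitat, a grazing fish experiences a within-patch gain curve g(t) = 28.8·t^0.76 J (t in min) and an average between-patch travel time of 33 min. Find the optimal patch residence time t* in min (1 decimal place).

104.5 min

By the marginal value theorem, leave when the instantaneous gain rate g'(t) equals the habitat-wide average g(t)/(T + t).
g'(t) = 0.76·28.8·t^-0.24. Setting 0.76·28.8·t^-0.24 = 28.8·t^0.76/(33+t) gives 0.76(33+t) = t, so 0.24·t = 0.76×33.
t* = 0.76×33/0.24 = 104.5 min.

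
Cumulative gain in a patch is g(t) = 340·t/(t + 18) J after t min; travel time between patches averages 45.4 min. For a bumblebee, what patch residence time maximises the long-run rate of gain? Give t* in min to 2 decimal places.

28.59 min

Maximise g(t)/(T+t): set derivative to zero → g'(t)(T+t) = g(t).
g'(t) = 340·18/(t + 18)². Setting 340·18/(t+18)² = 340t/[(t+18)(45.4+t)] gives 18(45.4+t) = t(t+18), so t² = 18×45.4 = 817.2.
t* = √817.2 = 28.59 min.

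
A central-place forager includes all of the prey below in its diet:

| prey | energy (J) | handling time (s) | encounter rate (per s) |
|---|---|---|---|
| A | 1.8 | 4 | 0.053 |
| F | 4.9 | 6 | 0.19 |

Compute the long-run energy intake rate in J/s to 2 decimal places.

0.44 J/s

Energy encountered per unit search time: 0.053×1.8 + 0.19×4.9 = 1.026 J/s.
Handling time per unit search time: 0.053×4 + 0.19×6 = 1.352.
Rate = 1.026/(1 + 1.352) = 0.4364 J/s.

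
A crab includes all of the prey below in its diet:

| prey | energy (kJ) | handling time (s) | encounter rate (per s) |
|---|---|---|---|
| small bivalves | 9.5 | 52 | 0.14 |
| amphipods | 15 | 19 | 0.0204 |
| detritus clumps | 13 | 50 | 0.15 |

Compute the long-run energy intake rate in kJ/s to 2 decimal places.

0.22 kJ/s

Energy encountered per unit search time: 0.14×9.5 + 0.0204×15 + 0.15×13 = 3.586 kJ/s.
Handling time per unit search time: 0.14×52 + 0.0204×19 + 0.15×50 = 15.17.
Rate = 3.586/(1 + 15.17) = 0.2218 kJ/s.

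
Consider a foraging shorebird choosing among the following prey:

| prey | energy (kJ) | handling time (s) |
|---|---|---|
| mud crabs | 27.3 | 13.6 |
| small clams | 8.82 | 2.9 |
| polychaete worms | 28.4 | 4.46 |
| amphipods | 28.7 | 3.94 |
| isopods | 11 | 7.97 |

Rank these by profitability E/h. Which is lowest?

isopods

Profitability E/h (kJ/s): mud crabs = 27.3/13.6 = 2.01, small clams = 8.82/2.9 = 3.04, polychaete worms = 28.4/4.46 = 6.37, amphipods = 28.7/3.94 = 7.28, isopods = 11/7.97 = 1.38.
Ranked: amphipods > polychaete worms > small clams > mud crabs > isopods.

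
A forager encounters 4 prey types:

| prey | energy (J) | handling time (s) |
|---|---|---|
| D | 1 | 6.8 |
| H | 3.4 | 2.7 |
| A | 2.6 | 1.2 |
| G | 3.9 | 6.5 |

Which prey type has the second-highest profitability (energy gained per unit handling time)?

H

Profitability E/h (J/s): D = 1/6.8 = 0.147, H = 3.4/2.7 = 1.26, A = 2.6/1.2 = 2.17, G = 3.9/6.5 = 0.6.
Ranked: A > H > G > D.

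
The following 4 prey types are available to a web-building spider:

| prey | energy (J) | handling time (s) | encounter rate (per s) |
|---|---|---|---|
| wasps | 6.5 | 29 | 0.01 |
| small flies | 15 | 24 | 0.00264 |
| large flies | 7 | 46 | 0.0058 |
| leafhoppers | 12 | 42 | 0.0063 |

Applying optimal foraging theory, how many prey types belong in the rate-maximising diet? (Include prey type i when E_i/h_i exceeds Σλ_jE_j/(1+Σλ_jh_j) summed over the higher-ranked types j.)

4

Rank by E/h (J/s): small flies 0.625, leafhoppers 0.286, wasps 0.224, large flies 0.152. Include each in turn until the next type's E/h falls below the running intake rate.
Rate on top 1: 0.03724. leafhoppers: 0.286 > 0.03724 → include.
Rate on top 2: 0.08675. wasps: 0.224 > 0.08675 → include.
Rate on top 3: 0.1114. large flies: 0.152 > 0.1114 → include.
Optimal diet: small flies, leafhoppers, wasps, large flies — 4 of 4 types.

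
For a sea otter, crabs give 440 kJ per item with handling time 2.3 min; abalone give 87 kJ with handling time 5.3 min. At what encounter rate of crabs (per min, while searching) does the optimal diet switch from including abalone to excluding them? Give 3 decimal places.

0.041 per min

Drop abalone once their profitability E₂/h₂ falls below the rate achievable on crabs alone: E₂/h₂ = λE₁/(1 + λh₁).
Solve for λ: λE₁h₂ = E₂(1 + λh₁) → λ(E₁h₂ − E₂h₁) = E₂ → λ = E₂/(E₁h₂ − E₂h₁).
λ = 87/(440×5.3 − 87×2.3) = 87/2132 = 0.04081 per min.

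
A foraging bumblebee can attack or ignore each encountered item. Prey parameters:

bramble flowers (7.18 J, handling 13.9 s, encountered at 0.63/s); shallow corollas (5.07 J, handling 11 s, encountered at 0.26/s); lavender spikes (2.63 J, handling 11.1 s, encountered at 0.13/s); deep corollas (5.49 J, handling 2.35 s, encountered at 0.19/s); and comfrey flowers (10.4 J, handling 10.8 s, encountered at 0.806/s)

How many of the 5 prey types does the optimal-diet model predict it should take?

2

Rank by E/h (J/s): deep corollas 2.34, comfrey flowers 0.963, bramble flowers 0.517, shallow corollas 0.461, lavender spikes 0.237. Include each in turn until the next type's E/h falls below the running intake rate.
Rate on top 1: 0.7211. comfrey flowers: 0.963 > 0.7211 → include.
Rate on top 2: 0.9285. bramble flowers: 0.517 < 0.9285 → exclude; stop.
Optimal diet: deep corollas, comfrey flowers — 2 of 5 types.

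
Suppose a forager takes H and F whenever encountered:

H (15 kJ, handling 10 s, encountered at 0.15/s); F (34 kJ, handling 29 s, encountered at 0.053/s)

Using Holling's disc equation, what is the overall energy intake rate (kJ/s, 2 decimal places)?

Energy encountered per unit search time: 0.15×15 + 0.053×34 = 4.052 kJ/s.
Handling time per unit search time: 0.15×10 + 0.053×29 = 3.037.
Rate = 4.052/(1 + 3.037) = 1.004 kJ/s.

1.00 kJ/s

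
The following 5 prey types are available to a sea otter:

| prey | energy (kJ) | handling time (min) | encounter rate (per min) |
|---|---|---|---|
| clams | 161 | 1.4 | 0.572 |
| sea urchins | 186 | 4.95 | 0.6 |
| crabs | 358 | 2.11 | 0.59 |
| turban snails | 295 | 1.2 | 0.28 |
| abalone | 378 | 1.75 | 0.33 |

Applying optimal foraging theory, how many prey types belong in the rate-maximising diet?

3

Rank by E/h (kJ/min): turban snails 246, abalone 216, crabs 170, clams 115, sea urchins 37.6. Include each in turn until the next type's E/h falls below the running intake rate.
Rate on top 1: 61.83. abalone: 216 > 61.83 → include.
Rate on top 2: 108.4. crabs: 170 > 108.4 → include.
Rate on top 3: 132.5. clams: 115 < 132.5 → exclude; stop.
Optimal diet: turban snails, abalone, crabs — 3 of 5 types.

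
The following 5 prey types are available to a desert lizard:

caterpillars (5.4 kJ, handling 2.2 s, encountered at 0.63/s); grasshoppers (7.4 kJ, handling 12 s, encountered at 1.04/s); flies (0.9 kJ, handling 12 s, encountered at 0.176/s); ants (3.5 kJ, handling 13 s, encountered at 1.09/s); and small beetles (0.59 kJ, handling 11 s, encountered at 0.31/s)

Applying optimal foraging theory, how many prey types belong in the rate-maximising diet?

Profitabilities (E/h, kJ/s): caterpillars 2.45, grasshoppers 0.617, ants 0.269, flies 0.075, small beetles 0.0536. Add prey in this order while the next type's profitability exceeds the intake rate on those already taken.
Rate on top 1: 1.426. grasshoppers: 0.617 < 1.426 → exclude; stop.
Optimal diet: caterpillars — 1 of 5 types.

1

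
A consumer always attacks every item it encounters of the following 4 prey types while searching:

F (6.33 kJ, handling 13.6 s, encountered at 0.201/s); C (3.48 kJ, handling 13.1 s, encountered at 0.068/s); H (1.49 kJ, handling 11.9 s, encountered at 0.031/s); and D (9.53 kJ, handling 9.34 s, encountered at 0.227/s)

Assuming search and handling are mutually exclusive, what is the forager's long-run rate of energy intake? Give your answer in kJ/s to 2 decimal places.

0.52 kJ/s

Energy encountered per unit search time: 0.201×6.33 + 0.068×3.48 + 0.031×1.49 + 0.227×9.53 = 3.718 kJ/s.
Handling time per unit search time: 0.201×13.6 + 0.068×13.1 + 0.031×11.9 + 0.227×9.34 = 6.113.
Rate = 3.718/(1 + 6.113) = 0.5227 kJ/s.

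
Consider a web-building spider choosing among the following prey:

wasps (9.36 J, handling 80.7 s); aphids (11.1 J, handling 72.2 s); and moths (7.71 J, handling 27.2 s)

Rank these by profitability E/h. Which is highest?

moths

In descending order of E/h:
moths: 7.71/27.2 = 0.283 J/s
aphids: 11.1/72.2 = 0.154 J/s
wasps: 9.36/80.7 = 0.116 J/s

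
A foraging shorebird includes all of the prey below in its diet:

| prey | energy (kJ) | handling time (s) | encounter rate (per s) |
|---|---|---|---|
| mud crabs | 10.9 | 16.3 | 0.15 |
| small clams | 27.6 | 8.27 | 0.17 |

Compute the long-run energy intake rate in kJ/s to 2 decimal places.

1.30 kJ/s

R = Σλ_iE_i / (1 + Σλ_ih_i)
Numerator: 0.15×10.9 + 0.17×27.6 = 6.327
Denominator: 1 + 0.15×16.3 + 0.17×8.27 = 4.851
R = 6.327/4.851 = 1.304 kJ/s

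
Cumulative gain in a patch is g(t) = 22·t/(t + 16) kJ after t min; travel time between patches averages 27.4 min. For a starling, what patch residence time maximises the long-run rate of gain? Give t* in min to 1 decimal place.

20.9 min

Optimal t* satisfies g'(t*) = g(t*)/(T + t*).
g'(t) = 22·16/(t + 16)². Setting 22·16/(t+16)² = 22t/[(t+16)(27.4+t)] gives 16(27.4+t) = t(t+16), so t² = 16×27.4 = 438.4.
t* = √438.4 = 20.94 min.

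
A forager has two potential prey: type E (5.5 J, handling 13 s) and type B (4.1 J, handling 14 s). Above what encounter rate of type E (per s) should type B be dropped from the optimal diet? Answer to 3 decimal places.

0.173 per s

At the threshold, the rate on type E alone equals the profitability of type B: λ·5.5/(1 + λ·13) = 4.1/14 = 0.2929.
Rearranging, λ(5.5 − 0.2929×13) = 0.2929, so λ = 0.2929/1.693 = 0.173 per s.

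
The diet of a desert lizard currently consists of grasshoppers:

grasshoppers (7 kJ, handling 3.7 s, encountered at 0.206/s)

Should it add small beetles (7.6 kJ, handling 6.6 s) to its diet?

Yes

Intake rate on the current diet: R = (0.206×7) / (1 + 0.206×3.7) = 1.442/1.762 = 0.8183 kJ/s.
Profitability of small beetles: 7.6/6.6 = 1.152 kJ/s.
Since 1.152 > R, including small beetles increases the long-run rate.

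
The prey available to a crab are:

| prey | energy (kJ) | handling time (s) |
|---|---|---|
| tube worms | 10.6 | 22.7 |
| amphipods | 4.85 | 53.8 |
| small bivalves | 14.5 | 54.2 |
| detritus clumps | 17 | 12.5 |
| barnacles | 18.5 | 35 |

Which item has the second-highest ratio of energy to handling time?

In descending order of E/h:
detritus clumps: 17/12.5 = 1.36 kJ/s
barnacles: 18.5/35 = 0.529 kJ/s
tube worms: 10.6/22.7 = 0.467 kJ/s
small bivalves: 14.5/54.2 = 0.268 kJ/s
amphipods: 4.85/53.8 = 0.0901 kJ/s

barnacles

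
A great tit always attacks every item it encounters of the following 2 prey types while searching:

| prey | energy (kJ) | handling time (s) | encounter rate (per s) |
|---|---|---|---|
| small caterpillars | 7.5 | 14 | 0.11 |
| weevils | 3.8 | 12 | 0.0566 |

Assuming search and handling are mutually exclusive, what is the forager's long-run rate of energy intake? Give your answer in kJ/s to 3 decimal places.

Energy encountered per unit search time: 0.11×7.5 + 0.0566×3.8 = 1.04 kJ/s.
Handling time per unit search time: 0.11×14 + 0.0566×12 = 2.219.
Rate = 1.04/(1 + 2.219) = 0.3231 kJ/s.

0.323 kJ/s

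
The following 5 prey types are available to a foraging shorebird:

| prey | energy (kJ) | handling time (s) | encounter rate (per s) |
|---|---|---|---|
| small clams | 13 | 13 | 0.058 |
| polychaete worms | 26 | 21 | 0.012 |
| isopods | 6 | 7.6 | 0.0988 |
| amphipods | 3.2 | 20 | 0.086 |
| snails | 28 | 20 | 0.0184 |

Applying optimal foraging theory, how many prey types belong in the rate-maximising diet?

4

E/h in descending order: snails 1.4, polychaete worms 1.24, small clams 1, isopods 0.789, amphipods 0.16 kJ/s. The optimal diet is the largest prefix of this list for which every included type satisfies E_i/h_i > R on the types above it.
Rate on top 1: 0.3766. polychaete worms: 1.24 > 0.3766 → include.
Rate on top 2: 0.5106. small clams: 1 > 0.5106 → include.
Rate on top 3: 0.666. isopods: 0.789 > 0.666 → include.
Rate on top 4: 0.6957. amphipods: 0.16 < 0.6957 → exclude; stop.
Optimal diet: snails, polychaete worms, small clams, isopods — 4 of 5 types.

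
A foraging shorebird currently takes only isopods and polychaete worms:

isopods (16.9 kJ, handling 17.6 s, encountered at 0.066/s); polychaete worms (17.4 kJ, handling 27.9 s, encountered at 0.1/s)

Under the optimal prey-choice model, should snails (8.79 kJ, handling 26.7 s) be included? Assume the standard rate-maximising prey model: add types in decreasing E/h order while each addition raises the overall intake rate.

Current rate: (0.066×16.9 + 0.1×17.4)/(1 + 0.066×17.6 + 0.1×27.9) = 0.5767 kJ/s.
snails: E/h = 8.79/26.7 = 0.3292 kJ/s.
0.3292 < 0.5767, so adding snails would lower the average — exclude it.

No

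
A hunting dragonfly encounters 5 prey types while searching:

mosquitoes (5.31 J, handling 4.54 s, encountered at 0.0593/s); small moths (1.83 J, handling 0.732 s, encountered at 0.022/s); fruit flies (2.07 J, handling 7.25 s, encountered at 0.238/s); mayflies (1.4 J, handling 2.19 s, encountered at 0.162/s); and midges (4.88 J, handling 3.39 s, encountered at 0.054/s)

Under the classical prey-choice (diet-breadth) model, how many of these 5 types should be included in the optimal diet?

Profitabilities (E/h, J/s): small moths 2.5, midges 1.44, mosquitoes 1.17, mayflies 0.639, fruit flies 0.286. Add prey in this order while the next type's profitability exceeds the intake rate on those already taken.
Rate on top 1: 0.03962. midges: 1.44 > 0.03962 → include.
Rate on top 2: 0.2533. mosquitoes: 1.17 > 0.2533 → include.
Rate on top 3: 0.4213. mayflies: 0.639 > 0.4213 → include.
Rate on top 4: 0.4637. fruit flies: 0.286 < 0.4637 → exclude; stop.
Optimal diet: small moths, midges, mosquitoes, mayflies — 4 of 5 types.

4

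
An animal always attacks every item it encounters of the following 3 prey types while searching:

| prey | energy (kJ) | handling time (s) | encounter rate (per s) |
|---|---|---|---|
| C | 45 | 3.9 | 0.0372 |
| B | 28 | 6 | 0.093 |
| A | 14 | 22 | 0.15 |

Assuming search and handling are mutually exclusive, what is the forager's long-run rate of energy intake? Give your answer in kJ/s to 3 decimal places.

1.275 kJ/s

Energy encountered per unit search time: 0.0372×45 + 0.093×28 + 0.15×14 = 6.378 kJ/s.
Handling time per unit search time: 0.0372×3.9 + 0.093×6 + 0.15×22 = 4.003.
Rate = 6.378/(1 + 4.003) = 1.275 kJ/s.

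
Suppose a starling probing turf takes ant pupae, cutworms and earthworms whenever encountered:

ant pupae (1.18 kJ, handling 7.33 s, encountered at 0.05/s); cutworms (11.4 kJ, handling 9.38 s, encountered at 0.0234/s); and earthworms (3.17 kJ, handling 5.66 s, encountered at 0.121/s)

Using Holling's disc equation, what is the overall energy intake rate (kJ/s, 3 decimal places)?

0.312 kJ/s

R = Σλ_iE_i / (1 + Σλ_ih_i)
Numerator: 0.05×1.18 + 0.0234×11.4 + 0.121×3.17 = 0.7093
Denominator: 1 + 0.05×7.33 + 0.0234×9.38 + 0.121×5.66 = 2.271
R = 0.7093/2.271 = 0.3124 kJ/s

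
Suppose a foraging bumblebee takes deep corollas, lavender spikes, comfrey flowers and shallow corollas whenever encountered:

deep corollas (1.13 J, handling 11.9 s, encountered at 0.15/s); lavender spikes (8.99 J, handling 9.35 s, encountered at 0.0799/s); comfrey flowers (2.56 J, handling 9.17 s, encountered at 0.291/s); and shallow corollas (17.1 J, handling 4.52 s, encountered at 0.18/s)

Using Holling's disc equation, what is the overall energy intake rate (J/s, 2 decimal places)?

Energy encountered per unit search time: 0.15×1.13 + 0.0799×8.99 + 0.291×2.56 + 0.18×17.1 = 4.711 J/s.
Handling time per unit search time: 0.15×11.9 + 0.0799×9.35 + 0.291×9.17 + 0.18×4.52 = 6.014.
Rate = 4.711/(1 + 6.014) = 0.6716 J/s.

0.67 J/s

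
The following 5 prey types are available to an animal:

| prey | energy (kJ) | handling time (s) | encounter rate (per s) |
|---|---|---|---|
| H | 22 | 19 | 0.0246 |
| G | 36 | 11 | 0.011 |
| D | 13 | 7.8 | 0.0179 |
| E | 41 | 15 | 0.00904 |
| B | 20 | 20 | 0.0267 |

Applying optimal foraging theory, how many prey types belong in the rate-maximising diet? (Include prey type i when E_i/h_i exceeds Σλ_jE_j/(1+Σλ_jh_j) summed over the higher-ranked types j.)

Rank by E/h (kJ/s): G 3.27, E 2.73, D 1.67, H 1.16, B 1. Include each in turn until the next type's E/h falls below the running intake rate.
Rate on top 1: 0.3533. E: 2.73 > 0.3533 → include.
Rate on top 2: 0.6101. D: 1.67 > 0.6101 → include.
Rate on top 3: 0.7157. H: 1.16 > 0.7157 → include.
Rate on top 4: 0.8266. B: 1 > 0.8266 → include.
Optimal diet: G, E, D, H, B — 5 of 5 types.

5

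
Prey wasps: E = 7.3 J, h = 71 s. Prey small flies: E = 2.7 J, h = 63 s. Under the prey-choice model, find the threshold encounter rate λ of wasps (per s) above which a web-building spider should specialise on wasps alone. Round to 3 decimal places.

The zero-one rule: include small flies iff E₂/h₂ > λE₁/(1+λh₁). Equality gives the switch point.
λE₁h₂ = E₂ + λE₂h₁ ⇒ λ = E₂/(E₁h₂ − E₂h₁) = 2.7/(459.9 − 191.7) = 0.01007 per s.

0.010 per s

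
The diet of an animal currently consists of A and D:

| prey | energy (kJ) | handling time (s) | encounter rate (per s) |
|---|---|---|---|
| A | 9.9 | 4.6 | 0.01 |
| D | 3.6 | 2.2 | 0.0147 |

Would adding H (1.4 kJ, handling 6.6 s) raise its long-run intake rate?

Yes

Current rate: (0.01×9.9 + 0.0147×3.6)/(1 + 0.01×4.6 + 0.0147×2.2) = 0.1409 kJ/s.
Profitability of H: 1.4/6.6 = 0.2121 kJ/s.
Since 0.2121 > R, including H increases the long-run rate.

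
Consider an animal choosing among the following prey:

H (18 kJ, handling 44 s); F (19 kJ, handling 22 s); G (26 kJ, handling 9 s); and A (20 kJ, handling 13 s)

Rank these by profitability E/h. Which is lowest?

Profitability E/h (kJ/s): H = 18/44 = 0.409, F = 19/22 = 0.864, G = 26/9 = 2.89, A = 20/13 = 1.54.
Ranked: G > A > F > H.

H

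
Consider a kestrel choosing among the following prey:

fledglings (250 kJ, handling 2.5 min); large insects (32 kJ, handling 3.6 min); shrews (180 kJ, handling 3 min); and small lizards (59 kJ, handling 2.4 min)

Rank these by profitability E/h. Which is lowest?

large insects

In descending order of E/h:
fledglings: 250/2.5 = 100 kJ/min
shrews: 180/3 = 60 kJ/min
small lizards: 59/2.4 = 24.6 kJ/min
large insects: 32/3.6 = 8.89 kJ/min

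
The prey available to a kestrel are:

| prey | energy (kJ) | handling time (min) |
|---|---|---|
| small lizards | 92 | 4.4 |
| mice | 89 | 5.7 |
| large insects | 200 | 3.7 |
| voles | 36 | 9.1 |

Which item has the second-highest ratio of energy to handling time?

Profitability E/h (kJ/min): small lizards = 92/4.4 = 20.9, mice = 89/5.7 = 15.6, large insects = 200/3.7 = 54.1, voles = 36/9.1 = 3.96.
Ranked: large insects > small lizards > mice > voles.

small lizards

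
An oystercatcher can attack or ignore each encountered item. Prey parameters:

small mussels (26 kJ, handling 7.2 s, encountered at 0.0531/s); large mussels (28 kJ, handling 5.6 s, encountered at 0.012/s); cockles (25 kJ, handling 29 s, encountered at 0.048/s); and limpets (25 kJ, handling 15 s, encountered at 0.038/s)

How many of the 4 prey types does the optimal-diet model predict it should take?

3

Rank by E/h (kJ/s): large mussels 5, small mussels 3.61, limpets 1.67, cockles 0.862. Include each in turn until the next type's E/h falls below the running intake rate.
Rate on top 1: 0.3148. small mussels: 3.61 > 0.3148 → include.
Rate on top 2: 1.184. limpets: 1.67 > 1.184 → include.
Rate on top 3: 1.32. cockles: 0.862 < 1.32 → exclude; stop.
Optimal diet: large mussels, small mussels, limpets — 3 of 4 types.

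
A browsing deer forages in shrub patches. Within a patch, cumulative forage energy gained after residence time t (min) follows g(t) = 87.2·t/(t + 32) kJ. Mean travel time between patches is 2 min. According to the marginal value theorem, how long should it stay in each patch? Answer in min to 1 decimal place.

Maximise g(t)/(T+t): set derivative to zero → g'(t)(T+t) = g(t).
g'(t) = 87.2·32/(t + 32)². Setting 87.2·32/(t+32)² = 87.2t/[(t+32)(2+t)] gives 32(2+t) = t(t+32), so t² = 32×2 = 64.
t* = √64 = 8 min.

8.0 min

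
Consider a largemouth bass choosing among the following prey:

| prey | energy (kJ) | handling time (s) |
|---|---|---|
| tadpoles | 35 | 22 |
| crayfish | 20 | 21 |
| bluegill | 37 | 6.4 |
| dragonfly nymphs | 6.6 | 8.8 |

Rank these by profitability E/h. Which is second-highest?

In descending order of E/h:
bluegill: 37/6.4 = 5.78 kJ/s
tadpoles: 35/22 = 1.59 kJ/s
crayfish: 20/21 = 0.952 kJ/s
dragonfly nymphs: 6.6/8.8 = 0.75 kJ/s

tadpoles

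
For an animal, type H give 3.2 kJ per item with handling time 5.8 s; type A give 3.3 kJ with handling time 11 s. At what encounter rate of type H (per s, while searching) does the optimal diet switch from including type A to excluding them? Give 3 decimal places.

0.205 per s

At the threshold, the rate on type H alone equals the profitability of type A: λ·3.2/(1 + λ·5.8) = 3.3/11 = 0.3.
Rearranging, λ(3.2 − 0.3×5.8) = 0.3, so λ = 0.3/1.46 = 0.2055 per s.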